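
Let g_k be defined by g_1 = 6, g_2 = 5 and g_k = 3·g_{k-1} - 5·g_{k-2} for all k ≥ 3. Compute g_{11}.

g_3 = -15;  g_4 = -70;  g_5 = -135;  g_6 = -55;  g_7 = 510;  g_8 = 1805;  g_9 = 2865;  g_{10} = -430;  g_{11} = -15615.

-15615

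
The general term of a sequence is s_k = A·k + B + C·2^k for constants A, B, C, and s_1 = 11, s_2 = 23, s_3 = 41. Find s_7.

Write the equations: A + B + 2C = 11; 2A + B + 4C = 23; 3A + B + 8C = 41.
Subtracting the first from the second: A + 2C = 12.
Subtracting the second from the third: A + 4C = 18.
Solving: C = 3, A = 6, then B = -1.
Hence s_7 = 6·7 + (-1) + 3·128 = 425.

425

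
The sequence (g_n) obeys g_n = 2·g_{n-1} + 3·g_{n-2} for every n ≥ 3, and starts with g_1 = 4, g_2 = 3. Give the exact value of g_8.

Step forward from the initial values:
g_3 = 18, g_4 = 45, g_5 = 144, g_6 = 423, g_7 = 1278, g_8 = 3825.
(Characteristic roots are 3 and -1.)

3825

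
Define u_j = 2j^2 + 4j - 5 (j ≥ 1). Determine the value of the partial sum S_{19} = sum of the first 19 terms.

Over j = 1..19: Σj = 190, Σj² = 2470.
Total = (2)·2470 + (4)·190 + (-5)·19 = 5605.

5605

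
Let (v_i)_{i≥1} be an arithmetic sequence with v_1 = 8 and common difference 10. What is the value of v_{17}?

v_i = 8 + (i - 1)·10.
v_{17} = 8 + 16·10 = 168.

168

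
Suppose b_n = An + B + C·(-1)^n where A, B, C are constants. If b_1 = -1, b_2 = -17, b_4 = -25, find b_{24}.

-105

At n = 1, 2, 4: A + B - C = -1; 2A + B + C = -17; 4A + B + C = -25.
Subtracting the first from the second: A + 2C = -16.
Subtracting the second from the third: 2A = -8.
Solving: C = -6, A = -4, then B = -3.
So b_n = -4·n + (-3) + (-6)·(-1)^n; at n=24 this is -105.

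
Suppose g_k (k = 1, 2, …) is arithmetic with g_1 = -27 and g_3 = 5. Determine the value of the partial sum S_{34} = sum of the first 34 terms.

8058

Common difference d = (5 - (-27)) / (3 - 1) = 16.
g_k = -27 + (k - 1)·16.
g_{34} = 501; S = 34·(-27 + 501)/2 = 8058.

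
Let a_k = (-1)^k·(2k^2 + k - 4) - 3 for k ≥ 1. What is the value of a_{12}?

293

(-1)^12 = 1; 2k^2 + k - 4 at k=12 is 296; so a_{12} = 293.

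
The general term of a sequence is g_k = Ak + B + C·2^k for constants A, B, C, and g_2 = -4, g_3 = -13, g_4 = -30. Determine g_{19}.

-1048589

The three given values yield: 2A + B + 4C = -4; 3A + B + 8C = -13; 4A + B + 16C = -30.
Subtracting the first from the second: A + 4C = -9.
Subtracting the second from the third: A + 8C = -17.
Solving: C = -2, A = -1, then B = 6.
Hence g_{19} = -1·19 + 6 + (-2)·524288 = -1048589.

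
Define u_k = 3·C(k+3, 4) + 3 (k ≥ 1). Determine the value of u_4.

C(7, 4) = 35, so u_4 = 108.

108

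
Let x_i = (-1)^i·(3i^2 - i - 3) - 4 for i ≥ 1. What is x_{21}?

(-1)^21 = -1; 3i^2 - i - 3 at i=21 is 1299; so x_{21} = -1303.

-1303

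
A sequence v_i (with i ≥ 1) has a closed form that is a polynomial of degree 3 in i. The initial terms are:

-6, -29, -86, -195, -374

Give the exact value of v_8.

1st diffs: -23, -57, -109, -179.
2nd diffs: -34, -52, -70.
3rd diffs: -18, -18 (constant).
Newton forward-difference form: v_i = -6 + (-23)·C(i-1,1) + (-34)·C(i-1,2) + (-18)·C(i-1,3).
At i = 8: i-1 = 7, so v_8 = -6 - 161 - 714 - 630 = -1511.

-1511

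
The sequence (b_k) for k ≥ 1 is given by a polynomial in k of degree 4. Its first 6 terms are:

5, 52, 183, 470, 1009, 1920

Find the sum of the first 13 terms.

110123

1st diffs: 47, 131, 287, 539, 911.
2nd diffs: 84, 156, 252, 372.
3rd diffs: 72, 96, 120.
4th diffs: 24, 24 (constant).
Newton forward-difference form: b_k = 5 + 47·C(k-1,1) + 84·C(k-1,2) + 72·C(k-1,3) + 24·C(k-1,4).
Continuing: …, 3347, 5458, 8445, 12524, …, b_{13} = 33833.
Summing k = 1..13 (13 terms) gives 110123.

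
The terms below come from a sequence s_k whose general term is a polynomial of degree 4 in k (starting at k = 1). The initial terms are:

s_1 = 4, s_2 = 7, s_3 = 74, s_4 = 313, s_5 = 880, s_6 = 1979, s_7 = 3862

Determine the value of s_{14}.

1st diffs: 3, 67, 239, 567, 1099, 1883.
2nd diffs: 64, 172, 328, 532, 784.
3rd diffs: 108, 156, 204, 252.
4th diffs: 48, 48, 48 (constant).
Newton forward-difference form: s_k = 4 + 3·C(k-1,1) + 64·C(k-1,2) + 108·C(k-1,3) + 48·C(k-1,4).
At k = 14: k-1 = 13, so s_{14} = 4 + 39 + 4992 + 30888 + 34320 = 70243.

70243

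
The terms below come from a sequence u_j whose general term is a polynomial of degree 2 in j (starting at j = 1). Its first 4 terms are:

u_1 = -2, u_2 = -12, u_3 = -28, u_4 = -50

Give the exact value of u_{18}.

1st diffs: -10, -16, -22.
2nd diffs: -6, -6 (constant).
Newton forward-difference form: u_j = -2 + (-10)·C(j-1,1) + (-6)·C(j-1,2).
At j = 18: j-1 = 17, so u_{18} = -2 - 170 - 816 = -988.

-988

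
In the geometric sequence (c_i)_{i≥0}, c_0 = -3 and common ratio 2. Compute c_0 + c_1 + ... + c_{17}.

-786429

c_i = (-3)·2^(i-0).
S = (-3)·(2^18 - 1)/(2 - 1) = (-3)·(262144 - 1)/(1) = -786429.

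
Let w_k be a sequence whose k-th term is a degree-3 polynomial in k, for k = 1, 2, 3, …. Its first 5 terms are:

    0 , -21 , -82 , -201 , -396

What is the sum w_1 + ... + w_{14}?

1st diffs: -21, -61, -119, -195.
2nd diffs: -40, -58, -76.
3rd diffs: -18, -18 (constant).
So w_k = -3k^3 - 2k^2 + 6k - 1.
Continuing: …, -685, -1086, -1617, -2296, …, w_{14} = -8541.
Summing k = 1..14 (14 terms) gives -34489.

-34489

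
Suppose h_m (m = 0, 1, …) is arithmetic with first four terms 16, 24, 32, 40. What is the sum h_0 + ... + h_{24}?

2800

Common difference d = 8.
h_m = 16 + (m - 0)·8.
h_{24} = 208; S = 25·(16 + 208)/2 = 2800.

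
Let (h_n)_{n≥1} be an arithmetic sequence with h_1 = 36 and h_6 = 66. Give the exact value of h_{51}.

336

Common difference d = (66 - 36) / (6 - 1) = 6.
h_n = 36 + (n - 1)·6.
h_{51} = 36 + 50·6 = 336.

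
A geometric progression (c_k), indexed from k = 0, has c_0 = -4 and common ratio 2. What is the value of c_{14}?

-65536

c_k = (-4)·2^(k-0).
c_{14} = (-4)·2^14 = -65536.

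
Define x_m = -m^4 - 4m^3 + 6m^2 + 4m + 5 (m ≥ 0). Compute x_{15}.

-62710

x_{15} = -1·15^4 - 4·15^3 + 6·15^2 + 4·15 + 5 = -62710.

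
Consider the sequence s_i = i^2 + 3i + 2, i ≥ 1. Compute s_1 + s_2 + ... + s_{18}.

2658

Over i = 1..18: Σi = 171, Σi² = 2109.
Total = (1)·2109 + (3)·171 + (2)·18 = 2658.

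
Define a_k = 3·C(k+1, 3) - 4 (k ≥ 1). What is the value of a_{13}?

1088

C(14, 3) = 364, so a_{13} = 1088.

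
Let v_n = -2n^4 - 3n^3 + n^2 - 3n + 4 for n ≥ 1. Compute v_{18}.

v_{18} = -2·18^4 - 3·18^3 + 1·18^2 - 3·18 + 4 = -227174.

-227174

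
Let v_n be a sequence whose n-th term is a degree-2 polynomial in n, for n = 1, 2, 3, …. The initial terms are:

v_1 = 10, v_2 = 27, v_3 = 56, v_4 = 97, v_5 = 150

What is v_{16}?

1st diffs: 17, 29, 41, 53.
2nd diffs: 12, 12, 12 (constant).
Newton forward-difference form: v_n = 10 + 17·C(n-1,1) + 12·C(n-1,2).
At n = 16: n-1 = 15, so v_{16} = 10 + 255 + 1260 = 1525.

1525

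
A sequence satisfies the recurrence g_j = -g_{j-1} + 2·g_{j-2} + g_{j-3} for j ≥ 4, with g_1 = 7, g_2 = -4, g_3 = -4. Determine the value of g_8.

63

g_4 = 3  g_5 = -15  g_6 = 17  g_7 = -44  g_8 = 63.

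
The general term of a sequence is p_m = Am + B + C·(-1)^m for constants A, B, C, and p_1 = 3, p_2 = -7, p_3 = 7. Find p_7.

15

Plug in m = 1, 2, 3: A + B - C = 3; 2A + B + C = -7; 3A + B - C = 7.
Subtracting the first from the second: A + 2C = -10.
Subtracting the second from the third: A - 2C = 14.
Solving: C = -6, A = 2, then B = -5.
Hence p_7 = 2·7 + (-5) + (-6)·(-1) = 15.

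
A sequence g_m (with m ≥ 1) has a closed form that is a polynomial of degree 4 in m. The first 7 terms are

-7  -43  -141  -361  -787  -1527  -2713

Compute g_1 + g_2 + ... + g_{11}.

1st diffs: -36, -98, -220, -426, -740, -1186.
2nd diffs: -62, -122, -206, -314, -446.
3rd diffs: -60, -84, -108, -132.
4th diffs: -24, -24, -24 (constant).
Newton forward-difference form: g_m = -7 + (-36)·C(m-1,1) + (-62)·C(m-1,2) + (-60)·C(m-1,3) + (-24)·C(m-1,4).
Continuing: -4501, -7071, -10627, -15397.
Summing m = 1..11 (11 terms) gives -43175.

-43175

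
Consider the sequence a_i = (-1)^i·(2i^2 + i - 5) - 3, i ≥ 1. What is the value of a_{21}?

(-1)^21 = -1; 2i^2 + i - 5 at i=21 is 898; so a_{21} = -901.

-901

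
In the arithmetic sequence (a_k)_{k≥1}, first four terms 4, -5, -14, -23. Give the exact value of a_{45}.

Common difference d = -9.
a_k = 4 + (k - 1)·(-9).
a_{45} = 4 + 44·(-9) = -392.

-392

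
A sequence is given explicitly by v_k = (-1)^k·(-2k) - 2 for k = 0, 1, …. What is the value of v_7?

(-1)^7 = -1; -2k at k=7 is -14; so v_7 = 12.

12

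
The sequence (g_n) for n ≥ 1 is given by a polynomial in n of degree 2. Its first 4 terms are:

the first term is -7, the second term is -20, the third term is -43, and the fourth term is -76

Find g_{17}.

-1415

1st diffs: -13, -23, -33.
2nd diffs: -10, -10 (constant).
Newton forward-difference form: g_n = -7 + (-13)·C(n-1,1) + (-10)·C(n-1,2).
At n = 17: n-1 = 16, so g_{17} = -7 - 208 - 1200 = -1415.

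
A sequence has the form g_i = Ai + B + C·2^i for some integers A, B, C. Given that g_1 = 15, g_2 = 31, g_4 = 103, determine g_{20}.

The three given values yield: A + B + 2C = 15; 2A + B + 4C = 31; 4A + B + 16C = 103.
Subtracting the first from the second: A + 2C = 16.
Subtracting the second from the third: 2A + 12C = 72.
Solving: C = 5, A = 6, then B = -1.
Hence g_{20} = 6·20 + (-1) + 5·1048576 = 5242999.

5242999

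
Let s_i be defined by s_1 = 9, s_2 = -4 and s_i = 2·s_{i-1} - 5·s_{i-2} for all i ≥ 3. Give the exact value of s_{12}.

75394

Compute successive terms:
s_3 = -53, s_4 = -86, s_5 = 93, s_6 = 616, s_7 = 767, s_8 = -1546, s_9 = -6927, s_{10} = -6124, s_{11} = 22387, s_{12} = 75394.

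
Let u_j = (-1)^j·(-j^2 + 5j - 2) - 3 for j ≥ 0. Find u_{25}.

499

(-1)^25 = -1; -j^2 + 5j - 2 at j=25 is -502; so u_{25} = 499.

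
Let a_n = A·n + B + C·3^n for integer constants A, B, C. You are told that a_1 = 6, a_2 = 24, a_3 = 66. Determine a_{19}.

2324523042

Write the equations: A + B + 3C = 6; 2A + B + 9C = 24; 3A + B + 27C = 66.
Subtracting the first from the second: A + 6C = 18.
Subtracting the second from the third: A + 18C = 42.
Solving: C = 2, A = 6, then B = -6.
Hence a_{19} = 6·19 + (-6) + 2·1162261467 = 2324523042.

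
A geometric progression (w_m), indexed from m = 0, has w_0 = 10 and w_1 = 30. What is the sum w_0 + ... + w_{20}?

Common ratio r = 3.
w_m = 10·3^(m-0).
S = 10·(3^21 - 1)/(3 - 1) = 10·(10460353203 - 1)/(2) = 52301766010.

52301766010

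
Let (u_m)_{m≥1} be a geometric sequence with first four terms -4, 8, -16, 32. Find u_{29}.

Common ratio r = -2.
u_m = (-4)·(-2)^(m-1).
u_{29} = (-4)·(-2)^28 = -1073741824.

-1073741824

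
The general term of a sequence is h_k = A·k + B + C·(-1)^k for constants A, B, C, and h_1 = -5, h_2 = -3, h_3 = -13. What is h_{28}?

The three given values yield: A + B - C = -5; 2A + B + C = -3; 3A + B - C = -13.
Subtracting the first from the second: A + 2C = 2.
Subtracting the second from the third: A - 2C = -10.
Solving: C = 3, A = -4, then B = 2.
So h_k = -4·k + 2 + 3·(-1)^k; at k=28 this is -107.

-107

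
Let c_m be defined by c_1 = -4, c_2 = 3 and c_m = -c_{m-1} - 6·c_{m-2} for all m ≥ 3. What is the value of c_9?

c_3 = 21, c_4 = -39, c_5 = -87, c_6 = 321, c_7 = 201, c_8 = -2127, c_9 = 921.

921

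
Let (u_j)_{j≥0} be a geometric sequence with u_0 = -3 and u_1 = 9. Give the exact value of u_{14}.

Common ratio r = -3.
u_j = (-3)·(-3)^(j-0).
u_{14} = (-3)·(-3)^14 = -14348907.

-14348907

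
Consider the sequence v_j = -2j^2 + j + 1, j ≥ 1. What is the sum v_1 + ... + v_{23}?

Over j = 1..23: Σj = 276, Σj² = 4324.
Total = (-2)·4324 + (1)·276 + (1)·23 = -8349.

-8349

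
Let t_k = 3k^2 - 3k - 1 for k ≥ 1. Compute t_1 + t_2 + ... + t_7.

329

Over k = 1..7: Σk = 28, Σk² = 140.
Total = (3)·140 + (-3)·28 + (-1)·7 = 329.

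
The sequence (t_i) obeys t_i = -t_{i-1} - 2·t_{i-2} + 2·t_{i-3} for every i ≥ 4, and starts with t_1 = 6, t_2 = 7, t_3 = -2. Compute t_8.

94

Step forward from the initial values:
t_4 = 0; t_5 = 18; t_6 = -22; t_7 = -14; t_8 = 94.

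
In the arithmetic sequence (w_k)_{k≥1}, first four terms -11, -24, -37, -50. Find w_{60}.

Common difference d = -13.
w_k = -11 + (k - 1)·(-13).
w_{60} = -11 + 59·(-13) = -778.

-778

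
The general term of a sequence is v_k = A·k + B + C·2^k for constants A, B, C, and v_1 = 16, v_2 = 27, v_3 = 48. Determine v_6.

The three given values yield: A + B + 2C = 16; 2A + B + 4C = 27; 3A + B + 8C = 48.
Subtracting the first from the second: A + 2C = 11.
Subtracting the second from the third: A + 4C = 21.
Solving: C = 5, A = 1, then B = 5.
Hence v_6 = 1·6 + 5 + 5·64 = 331.

331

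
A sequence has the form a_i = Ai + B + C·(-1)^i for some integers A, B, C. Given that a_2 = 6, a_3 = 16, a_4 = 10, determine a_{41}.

At i = 2, 3, 4: 2A + B + C = 6; 3A + B - C = 16; 4A + B + C = 10.
Subtracting the first from the second: A - 2C = 10.
Subtracting the second from the third: A + 2C = -6.
Solving: C = -4, A = 2, then B = 6.
Therefore a_{41} = 82 + 6 + (-4)·(-1) = 92.

92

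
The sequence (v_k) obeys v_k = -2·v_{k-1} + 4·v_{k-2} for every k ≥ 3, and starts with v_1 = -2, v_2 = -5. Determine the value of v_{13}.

Iterate the recurrence:
v_3 = 2; v_4 = -24; v_5 = 56; …; v_{10} = -22016; v_{11} = 71168; v_{12} = -230400; v_{13} = 745472.

745472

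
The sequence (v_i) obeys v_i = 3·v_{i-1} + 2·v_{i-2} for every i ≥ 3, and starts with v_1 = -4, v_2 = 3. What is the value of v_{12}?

Applying the relation repeatedly:
v_3 = 1;  v_4 = 9;  v_5 = 29;  v_6 = 105;  v_7 = 373;  v_8 = 1329;  v_9 = 4733;  v_{10} = 16857;  v_{11} = 60037;  v_{12} = 213825.

213825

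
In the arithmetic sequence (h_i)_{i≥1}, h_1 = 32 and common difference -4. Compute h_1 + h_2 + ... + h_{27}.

h_i = 32 + (i - 1)·(-4).
h_{27} = -72; S = 27·(32 + (-72))/2 = -540.

-540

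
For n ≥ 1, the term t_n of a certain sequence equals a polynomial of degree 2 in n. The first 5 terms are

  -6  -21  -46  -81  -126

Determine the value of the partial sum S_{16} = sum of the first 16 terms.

-7496

1st diffs: -15, -25, -35, -45.
2nd diffs: -10, -10, -10 (constant).
So t_n = -5n^2 - 1.
Continuing: …, -181, -246, -321, -406, …, t_{16} = -1281.
Summing n = 1..16 (16 terms) gives -7496.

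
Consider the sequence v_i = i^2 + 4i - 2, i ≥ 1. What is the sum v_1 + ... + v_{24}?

6052

Over i = 1..24: Σi = 300, Σi² = 4900.
Total = (1)·4900 + (4)·300 + (-2)·24 = 6052.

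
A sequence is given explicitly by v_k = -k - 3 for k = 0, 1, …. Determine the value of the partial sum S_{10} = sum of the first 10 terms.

-75

Over k = 0..9: Σk = 45.
Total = (-1)·45 + (-3)·10 = -75.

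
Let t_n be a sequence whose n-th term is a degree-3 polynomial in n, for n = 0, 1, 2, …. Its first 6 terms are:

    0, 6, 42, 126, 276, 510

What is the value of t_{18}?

19386

1st diffs: 6, 36, 84, 150, 234.
2nd diffs: 30, 48, 66, 84.
3rd diffs: 18, 18, 18 (constant).
Newton forward-difference form: t_n = 6·C(n,1) + 30·C(n,2) + 18·C(n,3).
At n = 18: n = 18, so t_{18} = 108 + 4590 + 14688 = 19386.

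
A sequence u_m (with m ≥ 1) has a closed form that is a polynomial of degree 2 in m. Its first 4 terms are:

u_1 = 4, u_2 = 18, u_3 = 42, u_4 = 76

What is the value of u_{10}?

1st diffs: 14, 24, 34.
2nd diffs: 10, 10 (constant).
Newton forward-difference form: u_m = 4 + 14·C(m-1,1) + 10·C(m-1,2).
At m = 10: m-1 = 9, so u_{10} = 4 + 126 + 360 = 490.

490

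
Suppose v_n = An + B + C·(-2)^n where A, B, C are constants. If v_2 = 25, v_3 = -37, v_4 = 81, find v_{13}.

-40977

The three given values yield: 2A + B + 4C = 25; 3A + B - 8C = -37; 4A + B + 16C = 81.
Subtracting the first from the second: A - 12C = -62.
Subtracting the second from the third: A + 24C = 118.
Solving: C = 5, A = -2, then B = 9.
So v_n = -2·n + 9 + 5·(-2)^n; at n=13 this is -40977.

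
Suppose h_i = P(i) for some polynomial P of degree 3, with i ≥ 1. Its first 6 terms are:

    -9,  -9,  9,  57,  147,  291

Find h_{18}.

1st diffs: 0, 18, 48, 90, 144.
2nd diffs: 18, 30, 42, 54.
3rd diffs: 12, 12, 12 (constant).
Newton forward-difference form: h_i = -9 + 18·C(i-1,2) + 12·C(i-1,3).
At i = 18: i-1 = 17, so h_{18} = -9 + 2448 + 8160 = 10599.

10599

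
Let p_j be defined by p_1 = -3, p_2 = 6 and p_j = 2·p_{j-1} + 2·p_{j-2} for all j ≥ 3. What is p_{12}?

69504

p_3 = 6;  p_4 = 24;  p_5 = 60;  p_6 = 168;  p_7 = 456;  p_8 = 1248;  p_9 = 3408;  p_{10} = 9312;  p_{11} = 25440;  p_{12} = 69504.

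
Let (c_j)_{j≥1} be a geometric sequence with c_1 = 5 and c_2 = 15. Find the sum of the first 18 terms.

Common ratio r = 3.
c_j = 5·3^(j-1).
S = 5·(3^18 - 1)/(3 - 1) = 5·(387420489 - 1)/(2) = 968551220.

968551220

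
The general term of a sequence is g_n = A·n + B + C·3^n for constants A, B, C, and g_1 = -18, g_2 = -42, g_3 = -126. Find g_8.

-32766

At n = 1, 2, 3: A + B + 3C = -18; 2A + B + 9C = -42; 3A + B + 27C = -126.
Subtracting the first from the second: A + 6C = -24.
Subtracting the second from the third: A + 18C = -84.
Solving: C = -5, A = 6, then B = -9.
So g_n = 6·n + (-9) + (-5)·3^n; at n=8 this is -32766.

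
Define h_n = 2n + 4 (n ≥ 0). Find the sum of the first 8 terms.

Over n = 0..7: Σn = 28.
Total = (2)·28 + (4)·8 = 88.

88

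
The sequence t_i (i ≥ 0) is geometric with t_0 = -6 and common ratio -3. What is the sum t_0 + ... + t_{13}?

t_i = (-6)·(-3)^(i-0).
S = (-6)·((-3)^14 - 1)/(-3 - 1) = (-6)·(4782969 - 1)/(-4) = 7174452.

7174452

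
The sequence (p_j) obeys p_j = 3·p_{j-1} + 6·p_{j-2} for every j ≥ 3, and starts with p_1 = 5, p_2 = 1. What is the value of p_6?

2169

Iterate the recurrence:
p_3 = 33, p_4 = 105, p_5 = 513, p_6 = 2169.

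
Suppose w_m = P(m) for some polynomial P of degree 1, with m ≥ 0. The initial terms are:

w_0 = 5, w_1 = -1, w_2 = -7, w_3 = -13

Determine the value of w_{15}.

1st diffs: -6, -6, -6 (constant).
So w_m = -6m + 5.
Evaluating at m = 15 gives w_{15} = -85.

-85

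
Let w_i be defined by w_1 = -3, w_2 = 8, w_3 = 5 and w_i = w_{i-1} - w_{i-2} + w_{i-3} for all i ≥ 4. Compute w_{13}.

Step forward from the initial values:
w_4 = -6; w_5 = -3; w_6 = 8; w_7 = 5; w_8 = -6; w_9 = -3; w_{10} = 8; w_{11} = 5; w_{12} = -6; w_{13} = -3.

-3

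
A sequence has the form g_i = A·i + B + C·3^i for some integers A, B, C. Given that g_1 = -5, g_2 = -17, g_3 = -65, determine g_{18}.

Write the equations: A + B + 3C = -5; 2A + B + 9C = -17; 3A + B + 27C = -65.
Subtracting the first from the second: A + 6C = -12.
Subtracting the second from the third: A + 18C = -48.
Solving: C = -3, A = 6, then B = -2.
So g_i = 6·i + (-2) + (-3)·3^i; at i=18 this is -1162261361.

-1162261361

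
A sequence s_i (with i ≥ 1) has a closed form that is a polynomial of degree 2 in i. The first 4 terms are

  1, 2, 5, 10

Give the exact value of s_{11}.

101

1st diffs: 1, 3, 5.
2nd diffs: 2, 2 (constant).
So s_i = i^2 - 2i + 2.
Evaluating at i = 11 gives s_{11} = 101.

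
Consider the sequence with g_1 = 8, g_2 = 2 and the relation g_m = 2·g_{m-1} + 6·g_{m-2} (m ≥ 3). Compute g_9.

89728

Iterate the recurrence:
g_3 = 52  g_4 = 116  g_5 = 544  g_6 = 1784  g_7 = 6832  g_8 = 24368  g_9 = 89728.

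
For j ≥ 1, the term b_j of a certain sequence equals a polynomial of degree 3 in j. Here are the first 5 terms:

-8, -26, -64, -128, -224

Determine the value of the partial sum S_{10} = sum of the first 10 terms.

-4550

1st diffs: -18, -38, -64, -96.
2nd diffs: -20, -26, -32.
3rd diffs: -6, -6 (constant).
Newton forward-difference form: b_j = -8 + (-18)·C(j-1,1) + (-20)·C(j-1,2) + (-6)·C(j-1,3).
Continuing: …, -358, -536, -764, -1048, …, b_{10} = -1394.
Summing j = 1..10 (10 terms) gives -4550.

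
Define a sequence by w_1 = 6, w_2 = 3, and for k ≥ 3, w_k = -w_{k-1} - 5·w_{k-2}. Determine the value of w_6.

w_3 = -33;  w_4 = 18;  w_5 = 147;  w_6 = -237.

-237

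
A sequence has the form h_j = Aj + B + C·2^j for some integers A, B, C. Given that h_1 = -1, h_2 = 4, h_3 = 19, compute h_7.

599

Plug in j = 1, 2, 3: A + B + 2C = -1; 2A + B + 4C = 4; 3A + B + 8C = 19.
Subtracting the first from the second: A + 2C = 5.
Subtracting the second from the third: A + 4C = 15.
Solving: C = 5, A = -5, then B = -6.
So h_j = -5·j + (-6) + 5·2^j; at j=7 this is 599.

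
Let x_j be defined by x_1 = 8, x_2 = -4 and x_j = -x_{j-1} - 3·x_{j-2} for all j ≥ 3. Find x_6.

-124

x_3 = -20  x_4 = 32  x_5 = 28  x_6 = -124.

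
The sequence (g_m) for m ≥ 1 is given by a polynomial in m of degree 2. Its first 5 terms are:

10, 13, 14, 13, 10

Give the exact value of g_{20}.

-275

1st diffs: 3, 1, -1, -3.
2nd diffs: -2, -2, -2 (constant).
Newton forward-difference form: g_m = 10 + 3·C(m-1,1) + (-2)·C(m-1,2).
At m = 20: m-1 = 19, so g_{20} = 10 + 57 - 342 = -275.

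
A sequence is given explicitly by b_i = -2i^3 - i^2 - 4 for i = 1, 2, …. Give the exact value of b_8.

-1092

b_8 = -2·8^3 - 1·8^2 - 4 = -1092.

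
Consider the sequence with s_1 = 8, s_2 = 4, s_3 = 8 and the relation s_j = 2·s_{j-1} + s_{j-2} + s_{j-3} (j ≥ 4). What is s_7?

Iterate the recurrence:
s_4 = 28  s_5 = 68  s_6 = 172  s_7 = 440.

440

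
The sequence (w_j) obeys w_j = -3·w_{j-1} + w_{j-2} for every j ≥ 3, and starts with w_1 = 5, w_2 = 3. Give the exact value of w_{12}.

210258

Step forward from the initial values:
w_3 = -4, w_4 = 15, w_5 = -49, w_6 = 162, w_7 = -535, w_8 = 1767, w_9 = -5836, w_{10} = 19275, w_{11} = -63661, w_{12} = 210258.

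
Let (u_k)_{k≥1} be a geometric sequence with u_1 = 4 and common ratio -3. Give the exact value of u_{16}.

-57395628

u_k = 4·(-3)^(k-1).
u_{16} = 4·(-3)^15 = -57395628.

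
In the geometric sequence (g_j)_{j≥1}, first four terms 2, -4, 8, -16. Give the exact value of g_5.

Common ratio r = -2.
g_j = 2·(-2)^(j-1).
g_5 = 2·(-2)^4 = 32.

32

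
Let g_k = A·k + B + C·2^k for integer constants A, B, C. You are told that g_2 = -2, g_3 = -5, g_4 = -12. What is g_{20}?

-1048556

At k = 2, 3, 4: 2A + B + 4C = -2; 3A + B + 8C = -5; 4A + B + 16C = -12.
Subtracting the first from the second: A + 4C = -3.
Subtracting the second from the third: A + 8C = -7.
Solving: C = -1, A = 1, then B = 0.
Hence g_{20} = 1·20 + 0 + (-1)·1048576 = -1048556.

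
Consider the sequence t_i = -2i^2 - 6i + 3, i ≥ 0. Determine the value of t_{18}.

-753

t_{18} = -2·18^2 - 6·18 + 3 = -753.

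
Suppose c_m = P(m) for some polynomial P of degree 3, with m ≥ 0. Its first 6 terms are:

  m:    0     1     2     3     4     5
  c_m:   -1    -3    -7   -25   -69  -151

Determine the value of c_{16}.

-6993

1st diffs: -2, -4, -18, -44, -82.
2nd diffs: -2, -14, -26, -38.
3rd diffs: -12, -12, -12 (constant).
Newton forward-difference form: c_m = -1 + (-2)·C(m,1) + (-2)·C(m,2) + (-12)·C(m,3).
At m = 16: m = 16, so c_{16} = -1 - 32 - 240 - 6720 = -6993.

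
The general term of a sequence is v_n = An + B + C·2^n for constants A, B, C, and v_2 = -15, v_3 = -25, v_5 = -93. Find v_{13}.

Plug in n = 2, 3, 5: 2A + B + 4C = -15; 3A + B + 8C = -25; 5A + B + 32C = -93.
Subtracting the first from the second: A + 4C = -10.
Subtracting the second from the third: 2A + 24C = -68.
Solving: C = -3, A = 2, then B = -7.
So v_n = 2·n + (-7) + (-3)·2^n; at n=13 this is -24557.

-24557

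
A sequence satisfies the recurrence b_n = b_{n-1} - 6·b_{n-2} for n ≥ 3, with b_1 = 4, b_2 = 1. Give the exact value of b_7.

Applying the relation repeatedly:
b_3 = -23; b_4 = -29; b_5 = 109; b_6 = 283; b_7 = -371.

-371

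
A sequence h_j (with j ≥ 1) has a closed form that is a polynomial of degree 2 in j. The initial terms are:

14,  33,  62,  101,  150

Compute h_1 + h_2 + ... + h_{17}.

9622

1st diffs: 19, 29, 39, 49.
2nd diffs: 10, 10, 10 (constant).
Newton forward-difference form: h_j = 14 + 19·C(j-1,1) + 10·C(j-1,2).
Continuing: …, 209, 278, 357, 446, …, h_{17} = 1518.
Summing j = 1..17 (17 terms) gives 9622.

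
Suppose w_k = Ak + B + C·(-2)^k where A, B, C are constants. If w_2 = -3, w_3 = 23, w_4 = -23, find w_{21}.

At k = 2, 3, 4: 2A + B + 4C = -3; 3A + B - 8C = 23; 4A + B + 16C = -23.
Subtracting the first from the second: A - 12C = 26.
Subtracting the second from the third: A + 24C = -46.
Solving: C = -2, A = 2, then B = 1.
Therefore w_{21} = 42 + 1 + (-2)·(-2097152) = 4194347.

4194347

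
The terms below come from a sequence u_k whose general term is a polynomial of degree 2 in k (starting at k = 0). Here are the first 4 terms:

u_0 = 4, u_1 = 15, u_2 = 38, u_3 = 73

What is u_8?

428

1st diffs: 11, 23, 35.
2nd diffs: 12, 12 (constant).
So u_k = 6k^2 + 5k + 4.
Evaluating at k = 8 gives u_8 = 428.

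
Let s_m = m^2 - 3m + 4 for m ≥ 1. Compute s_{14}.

158

s_{14} = 1·14^2 - 3·14 + 4 = 158.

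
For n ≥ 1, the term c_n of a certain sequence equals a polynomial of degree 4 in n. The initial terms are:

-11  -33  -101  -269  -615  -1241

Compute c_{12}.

1st diffs: -22, -68, -168, -346, -626.
2nd diffs: -46, -100, -178, -280.
3rd diffs: -54, -78, -102.
4th diffs: -24, -24 (constant).
Newton forward-difference form: c_n = -11 + (-22)·C(n-1,1) + (-46)·C(n-1,2) + (-54)·C(n-1,3) + (-24)·C(n-1,4).
At n = 12: n-1 = 11, so c_{12} = -11 - 242 - 2530 - 8910 - 7920 = -19613.

-19613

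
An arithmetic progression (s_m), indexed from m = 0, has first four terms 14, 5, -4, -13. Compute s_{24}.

-202

Common difference d = -9.
s_m = 14 + (m - 0)·(-9).
s_{24} = 14 + 24·(-9) = -202.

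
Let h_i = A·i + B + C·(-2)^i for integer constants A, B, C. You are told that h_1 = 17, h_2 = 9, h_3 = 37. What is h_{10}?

At i = 1, 2, 3: A + B - 2C = 17; 2A + B + 4C = 9; 3A + B - 8C = 37.
Subtracting the first from the second: A + 6C = -8.
Subtracting the second from the third: A - 12C = 28.
Solving: C = -2, A = 4, then B = 9.
Hence h_{10} = 4·10 + 9 + (-2)·1024 = -1999.

-1999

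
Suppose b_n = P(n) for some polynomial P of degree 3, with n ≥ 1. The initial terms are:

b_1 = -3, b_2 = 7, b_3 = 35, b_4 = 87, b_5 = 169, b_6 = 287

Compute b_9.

1st diffs: 10, 28, 52, 82, 118.
2nd diffs: 18, 24, 30, 36.
3rd diffs: 6, 6, 6 (constant).
So b_n = n^3 + 3n^2 - 6n - 1.
Evaluating at n = 9 gives b_9 = 917.

917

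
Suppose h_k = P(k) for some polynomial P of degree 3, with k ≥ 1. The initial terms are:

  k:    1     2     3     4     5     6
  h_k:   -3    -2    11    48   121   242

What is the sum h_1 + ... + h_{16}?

28632

1st diffs: 1, 13, 37, 73, 121.
2nd diffs: 12, 24, 36, 48.
3rd diffs: 12, 12, 12 (constant).
Newton forward-difference form: h_k = -3 + 1·C(k-1,1) + 12·C(k-1,2) + 12·C(k-1,3).
Continuing: …, 423, 676, 1013, 1446, …, h_{16} = 6732.
Summing k = 1..16 (16 terms) gives 28632.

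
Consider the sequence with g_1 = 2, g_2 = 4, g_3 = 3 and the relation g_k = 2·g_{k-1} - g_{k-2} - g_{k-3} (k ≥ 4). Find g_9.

-16

Step forward from the initial values:
g_4 = 0;  g_5 = -7;  g_6 = -17;  g_7 = -27;  g_8 = -30;  g_9 = -16.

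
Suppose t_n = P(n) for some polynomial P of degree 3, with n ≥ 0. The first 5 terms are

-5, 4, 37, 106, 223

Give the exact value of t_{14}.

6673

1st diffs: 9, 33, 69, 117.
2nd diffs: 24, 36, 48.
3rd diffs: 12, 12 (constant).
So t_n = 2n^3 + 6n^2 + n - 5.
Evaluating at n = 14 gives t_{14} = 6673.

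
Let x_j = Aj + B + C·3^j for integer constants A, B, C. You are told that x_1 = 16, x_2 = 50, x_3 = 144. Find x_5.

Write the equations: A + B + 3C = 16; 2A + B + 9C = 50; 3A + B + 27C = 144.
Subtracting the first from the second: A + 6C = 34.
Subtracting the second from the third: A + 18C = 94.
Solving: C = 5, A = 4, then B = -3.
So x_j = 4·j + (-3) + 5·3^j; at j=5 this is 1232.

1232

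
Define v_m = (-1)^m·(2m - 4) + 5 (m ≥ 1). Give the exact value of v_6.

13

(-1)^6 = 1; 2m - 4 at m=6 is 8; so v_6 = 13.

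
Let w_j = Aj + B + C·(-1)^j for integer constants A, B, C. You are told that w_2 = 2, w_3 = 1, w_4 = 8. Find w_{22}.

62

Plug in j = 2, 3, 4: 2A + B + C = 2; 3A + B - C = 1; 4A + B + C = 8.
Subtracting the first from the second: A - 2C = -1.
Subtracting the second from the third: A + 2C = 7.
Solving: C = 2, A = 3, then B = -6.
So w_j = 3·j + (-6) + 2·(-1)^j; at j=22 this is 62.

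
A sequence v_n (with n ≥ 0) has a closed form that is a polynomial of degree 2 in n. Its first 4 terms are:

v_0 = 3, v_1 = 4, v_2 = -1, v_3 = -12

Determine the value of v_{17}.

-796

1st diffs: 1, -5, -11.
2nd diffs: -6, -6 (constant).
Newton forward-difference form: v_n = 3 + 1·C(n,1) + (-6)·C(n,2).
At n = 17: n = 17, so v_{17} = 3 + 17 - 816 = -796.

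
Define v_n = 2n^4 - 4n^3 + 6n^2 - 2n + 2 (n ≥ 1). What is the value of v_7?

3712

v_7 = 2·7^4 - 4·7^3 + 6·7^2 - 2·7 + 2 = 3712.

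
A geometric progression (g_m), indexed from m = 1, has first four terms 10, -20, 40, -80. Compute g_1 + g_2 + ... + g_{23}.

Common ratio r = -2.
g_m = 10·(-2)^(m-1).
S = 10·((-2)^23 - 1)/(-2 - 1) = 10·(-8388608 - 1)/(-3) = 27962030.

27962030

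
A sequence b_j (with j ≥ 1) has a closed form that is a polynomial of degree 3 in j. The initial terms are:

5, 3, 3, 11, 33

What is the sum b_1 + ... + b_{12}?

3338

1st diffs: -2, 0, 8, 22.
2nd diffs: 2, 8, 14.
3rd diffs: 6, 6 (constant).
Newton forward-difference form: b_j = 5 + (-2)·C(j-1,1) + 2·C(j-1,2) + 6·C(j-1,3).
Continuing: …, 75, 143, 243, 381, …, b_{12} = 1083.
Summing j = 1..12 (12 terms) gives 3338.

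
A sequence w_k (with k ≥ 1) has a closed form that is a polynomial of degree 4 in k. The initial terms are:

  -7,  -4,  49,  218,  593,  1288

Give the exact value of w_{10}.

1st diffs: 3, 53, 169, 375, 695.
2nd diffs: 50, 116, 206, 320.
3rd diffs: 66, 90, 114.
4th diffs: 24, 24 (constant).
So w_k = k^4 + k^3 - 6k^2 - k - 2.
Evaluating at k = 10 gives w_{10} = 10388.

10388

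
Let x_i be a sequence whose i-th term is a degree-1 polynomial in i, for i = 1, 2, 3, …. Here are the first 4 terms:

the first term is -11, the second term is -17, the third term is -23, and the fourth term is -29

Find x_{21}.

1st diffs: -6, -6, -6 (constant).
So x_i = -6i - 5.
Evaluating at i = 21 gives x_{21} = -131.

-131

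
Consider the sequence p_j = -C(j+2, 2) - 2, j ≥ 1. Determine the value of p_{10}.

C(12, 2) = 66, so p_{10} = -68.

-68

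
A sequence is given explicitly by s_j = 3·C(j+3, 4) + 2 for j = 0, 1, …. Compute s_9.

C(12, 4) = 495, so s_9 = 1487.

1487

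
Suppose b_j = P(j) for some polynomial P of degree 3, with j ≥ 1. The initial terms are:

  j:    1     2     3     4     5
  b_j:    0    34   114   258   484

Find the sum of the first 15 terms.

1st diffs: 34, 80, 144, 226.
2nd diffs: 46, 64, 82.
3rd diffs: 18, 18 (constant).
So b_j = 3j^3 + 5j^2 - 2j - 6.
Continuing: …, 810, 1254, 1834, 2568, …, b_{15} = 11214.
Summing j = 1..15 (15 terms) gives 49070.

49070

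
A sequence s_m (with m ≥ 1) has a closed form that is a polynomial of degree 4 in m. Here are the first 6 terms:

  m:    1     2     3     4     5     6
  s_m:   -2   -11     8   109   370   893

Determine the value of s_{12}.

18269

1st diffs: -9, 19, 101, 261, 523.
2nd diffs: 28, 82, 160, 262.
3rd diffs: 54, 78, 102.
4th diffs: 24, 24 (constant).
Newton forward-difference form: s_m = -2 + (-9)·C(m-1,1) + 28·C(m-1,2) + 54·C(m-1,3) + 24·C(m-1,4).
At m = 12: m-1 = 11, so s_{12} = -2 - 99 + 1540 + 8910 + 7920 = 18269.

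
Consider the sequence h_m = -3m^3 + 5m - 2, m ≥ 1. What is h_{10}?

-2952

h_{10} = -3·10^3 + 5·10 - 2 = -2952.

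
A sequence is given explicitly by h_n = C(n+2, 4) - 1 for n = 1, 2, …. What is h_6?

69

C(8, 4) = 70, so h_6 = 69.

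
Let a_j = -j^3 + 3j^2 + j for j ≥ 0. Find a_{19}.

a_{19} = -1·19^3 + 3·19^2 + 1·19 = -5757.

-5757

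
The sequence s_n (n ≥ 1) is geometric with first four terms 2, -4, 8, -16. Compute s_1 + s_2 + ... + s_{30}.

Common ratio r = -2.
s_n = 2·(-2)^(n-1).
S = 2·((-2)^30 - 1)/(-2 - 1) = 2·(1073741824 - 1)/(-3) = -715827882.

-715827882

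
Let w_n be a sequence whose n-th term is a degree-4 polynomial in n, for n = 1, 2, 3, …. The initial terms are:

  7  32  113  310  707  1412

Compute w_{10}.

10312

1st diffs: 25, 81, 197, 397, 705.
2nd diffs: 56, 116, 200, 308.
3rd diffs: 60, 84, 108.
4th diffs: 24, 24 (constant).
So w_n = n^4 + 3n^2 + n + 2.
Evaluating at n = 10 gives w_{10} = 10312.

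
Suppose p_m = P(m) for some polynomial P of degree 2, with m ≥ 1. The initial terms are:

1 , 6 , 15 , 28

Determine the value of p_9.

1st diffs: 5, 9, 13.
2nd diffs: 4, 4 (constant).
Newton forward-difference form: p_m = 1 + 5·C(m-1,1) + 4·C(m-1,2).
At m = 9: m-1 = 8, so p_9 = 1 + 40 + 112 = 153.

153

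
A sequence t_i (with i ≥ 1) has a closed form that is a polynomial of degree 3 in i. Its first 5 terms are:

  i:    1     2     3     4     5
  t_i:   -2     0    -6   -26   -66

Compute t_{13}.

1st diffs: 2, -6, -20, -40.
2nd diffs: -8, -14, -20.
3rd diffs: -6, -6 (constant).
Newton forward-difference form: t_i = -2 + 2·C(i-1,1) + (-8)·C(i-1,2) + (-6)·C(i-1,3).
At i = 13: i-1 = 12, so t_{13} = -2 + 24 - 528 - 1320 = -1826.

-1826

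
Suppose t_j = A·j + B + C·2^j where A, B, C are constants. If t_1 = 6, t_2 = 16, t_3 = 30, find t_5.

Plug in j = 1, 2, 3: A + B + 2C = 6; 2A + B + 4C = 16; 3A + B + 8C = 30.
Subtracting the first from the second: A + 2C = 10.
Subtracting the second from the third: A + 4C = 14.
Solving: C = 2, A = 6, then B = -4.
Hence t_5 = 6·5 + (-4) + 2·32 = 90.

90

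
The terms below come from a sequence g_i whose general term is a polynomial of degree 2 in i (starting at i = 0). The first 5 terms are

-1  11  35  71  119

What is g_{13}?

1st diffs: 12, 24, 36, 48.
2nd diffs: 12, 12, 12 (constant).
So g_i = 6i^2 + 6i - 1.
Evaluating at i = 13 gives g_{13} = 1091.

1091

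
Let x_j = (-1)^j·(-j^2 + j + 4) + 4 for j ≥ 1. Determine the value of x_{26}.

-642

(-1)^26 = 1; -j^2 + j + 4 at j=26 is -646; so x_{26} = -642.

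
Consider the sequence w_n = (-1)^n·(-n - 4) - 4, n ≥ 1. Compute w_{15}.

15

(-1)^15 = -1; -n - 4 at n=15 is -19; so w_{15} = 15.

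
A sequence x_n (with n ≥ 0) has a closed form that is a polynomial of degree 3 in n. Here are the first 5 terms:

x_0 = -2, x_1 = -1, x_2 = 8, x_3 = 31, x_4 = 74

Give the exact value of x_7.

1st diffs: 1, 9, 23, 43.
2nd diffs: 8, 14, 20.
3rd diffs: 6, 6 (constant).
So x_n = n^3 + n^2 - n - 2.
Evaluating at n = 7 gives x_7 = 383.

383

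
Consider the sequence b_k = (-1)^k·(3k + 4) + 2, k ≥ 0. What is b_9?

(-1)^9 = -1; 3k + 4 at k=9 is 31; so b_9 = -29.

-29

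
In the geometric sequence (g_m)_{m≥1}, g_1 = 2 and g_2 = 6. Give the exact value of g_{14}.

3188646

Common ratio r = 3.
g_m = 2·3^(m-1).
g_{14} = 2·3^13 = 3188646.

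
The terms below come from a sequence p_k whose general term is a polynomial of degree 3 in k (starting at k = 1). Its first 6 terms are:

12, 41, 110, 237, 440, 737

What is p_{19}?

21342

1st diffs: 29, 69, 127, 203, 297.
2nd diffs: 40, 58, 76, 94.
3rd diffs: 18, 18, 18 (constant).
So p_k = 3k^3 + 2k^2 + 2k + 5.
Evaluating at k = 19 gives p_{19} = 21342.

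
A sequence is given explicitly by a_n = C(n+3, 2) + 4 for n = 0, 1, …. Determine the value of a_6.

40

C(9, 2) = 36, so a_6 = 40.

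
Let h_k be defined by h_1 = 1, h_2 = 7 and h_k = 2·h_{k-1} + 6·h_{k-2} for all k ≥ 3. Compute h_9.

50960

Compute successive terms:
h_3 = 20, h_4 = 82, h_5 = 284, h_6 = 1060, h_7 = 3824, h_8 = 14008, h_9 = 50960.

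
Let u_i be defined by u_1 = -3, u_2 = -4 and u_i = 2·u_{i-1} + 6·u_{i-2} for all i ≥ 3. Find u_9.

-52784

Step forward from the initial values:
u_3 = -26; u_4 = -76; u_5 = -308; u_6 = -1072; u_7 = -3992; u_8 = -14416; u_9 = -52784.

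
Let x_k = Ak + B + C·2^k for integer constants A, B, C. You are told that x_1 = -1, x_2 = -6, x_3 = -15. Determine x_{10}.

At k = 1, 2, 3: A + B + 2C = -1; 2A + B + 4C = -6; 3A + B + 8C = -15.
Subtracting the first from the second: A + 2C = -5.
Subtracting the second from the third: A + 4C = -9.
Solving: C = -2, A = -1, then B = 4.
So x_k = -1·k + 4 + (-2)·2^k; at k=10 this is -2054.

-2054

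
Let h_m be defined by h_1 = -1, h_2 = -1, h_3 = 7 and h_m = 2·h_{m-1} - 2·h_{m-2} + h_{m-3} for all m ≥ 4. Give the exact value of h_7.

-1

Step forward from the initial values:
h_4 = 15;  h_5 = 15;  h_6 = 7;  h_7 = -1.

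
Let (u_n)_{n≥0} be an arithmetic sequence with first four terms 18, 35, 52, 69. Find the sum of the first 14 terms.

Common difference d = 17.
u_n = 18 + (n - 0)·17.
u_{13} = 239; S = 14·(18 + 239)/2 = 1799.

1799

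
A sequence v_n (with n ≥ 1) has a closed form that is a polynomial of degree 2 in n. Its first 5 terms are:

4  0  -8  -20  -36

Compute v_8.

-108

1st diffs: -4, -8, -12, -16.
2nd diffs: -4, -4, -4 (constant).
Newton forward-difference form: v_n = 4 + (-4)·C(n-1,1) + (-4)·C(n-1,2).
At n = 8: n-1 = 7, so v_8 = 4 - 28 - 84 = -108.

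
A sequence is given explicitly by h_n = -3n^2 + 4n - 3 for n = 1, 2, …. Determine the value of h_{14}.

h_{14} = -3·14^2 + 4·14 - 3 = -535.

-535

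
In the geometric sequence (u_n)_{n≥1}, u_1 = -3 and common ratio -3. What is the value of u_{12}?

u_n = (-3)·(-3)^(n-1).
u_{12} = (-3)·(-3)^11 = 531441.

531441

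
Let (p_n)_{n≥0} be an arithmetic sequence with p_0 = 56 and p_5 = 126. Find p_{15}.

266

Common difference d = (126 - 56) / (5 - 0) = 14.
p_n = 56 + (n - 0)·14.
p_{15} = 56 + 15·14 = 266.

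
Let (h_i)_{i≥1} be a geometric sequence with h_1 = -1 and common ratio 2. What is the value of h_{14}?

-8192

h_i = (-1)·2^(i-1).
h_{14} = (-1)·2^13 = -8192.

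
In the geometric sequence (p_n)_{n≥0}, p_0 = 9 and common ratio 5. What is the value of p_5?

28125

p_n = 9·5^(n-0).
p_5 = 9·5^5 = 28125.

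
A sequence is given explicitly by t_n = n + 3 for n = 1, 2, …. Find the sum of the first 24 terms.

372

Over n = 1..24: Σn = 300.
Total = (1)·300 + (3)·24 = 372.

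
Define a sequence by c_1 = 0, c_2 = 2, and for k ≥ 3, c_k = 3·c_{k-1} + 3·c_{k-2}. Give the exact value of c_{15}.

55326726

c_3 = 6, c_4 = 24, c_5 = 90, …, c_{12} = 1015254, c_{13} = 3849120, c_{14} = 14593122, c_{15} = 55326726.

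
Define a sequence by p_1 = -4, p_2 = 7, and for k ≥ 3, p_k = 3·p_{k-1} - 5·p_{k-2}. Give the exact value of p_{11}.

p_3 = 41;  p_4 = 88;  p_5 = 59;  p_6 = -263;  p_7 = -1084;  p_8 = -1937;  p_9 = -391;  p_{10} = 8512;  p_{11} = 27491.

27491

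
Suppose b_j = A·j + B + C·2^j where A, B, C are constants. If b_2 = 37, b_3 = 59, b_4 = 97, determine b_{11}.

8267

Write the equations: 2A + B + 4C = 37; 3A + B + 8C = 59; 4A + B + 16C = 97.
Subtracting the first from the second: A + 4C = 22.
Subtracting the second from the third: A + 8C = 38.
Solving: C = 4, A = 6, then B = 9.
Therefore b_{11} = 66 + 9 + 4·2048 = 8267.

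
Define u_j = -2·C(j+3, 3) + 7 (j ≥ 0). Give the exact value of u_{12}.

C(15, 3) = 455, so u_{12} = -903.

-903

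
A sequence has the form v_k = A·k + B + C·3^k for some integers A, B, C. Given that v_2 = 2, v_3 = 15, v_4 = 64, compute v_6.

702

Plug in k = 2, 3, 4: 2A + B + 9C = 2; 3A + B + 27C = 15; 4A + B + 81C = 64.
Subtracting the first from the second: A + 18C = 13.
Subtracting the second from the third: A + 54C = 49.
Solving: C = 1, A = -5, then B = 3.
Therefore v_6 = -30 + 3 + 1·729 = 702.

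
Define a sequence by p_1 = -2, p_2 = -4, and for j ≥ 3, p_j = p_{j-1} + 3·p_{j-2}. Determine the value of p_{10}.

Step forward from the initial values:
p_3 = -10  p_4 = -22  p_5 = -52  p_6 = -118  p_7 = -274  p_8 = -628  p_9 = -1450  p_{10} = -3334.

-3334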